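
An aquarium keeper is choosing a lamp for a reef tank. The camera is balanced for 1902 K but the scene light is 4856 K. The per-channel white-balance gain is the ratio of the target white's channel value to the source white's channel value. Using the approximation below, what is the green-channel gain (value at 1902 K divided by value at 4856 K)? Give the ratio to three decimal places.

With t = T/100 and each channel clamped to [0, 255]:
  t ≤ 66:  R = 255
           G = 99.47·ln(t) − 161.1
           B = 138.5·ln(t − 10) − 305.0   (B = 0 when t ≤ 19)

At 4856 K (t = 48.56):
  G = 99.47·ln 48.56 − 161.1 = 99.47·3.8828 − 161.1 = 225.122.
At 1902 K (t = 19.02):
  G = 99.47·ln 19.02 − 161.1 = 99.47·2.9455 − 161.1 = 131.888.
Gain = 131.888 / 225.122 = 0.5859 → 0.586.

0.586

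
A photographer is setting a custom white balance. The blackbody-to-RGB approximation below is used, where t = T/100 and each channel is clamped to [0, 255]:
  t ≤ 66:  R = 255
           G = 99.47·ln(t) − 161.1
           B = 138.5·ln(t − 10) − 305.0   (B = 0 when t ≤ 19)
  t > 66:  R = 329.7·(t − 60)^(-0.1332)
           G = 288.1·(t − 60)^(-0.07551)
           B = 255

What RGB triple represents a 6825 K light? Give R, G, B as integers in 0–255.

R=249, G=246, B=255

t = 6825/100 = 68.25; the t > 66 branch applies.
R = 329.7·(68.25 − 60)^(-0.1332) = 329.7·8.25^(-0.1332) = 329.7·0.75497 = 248.913.
G = 288.1·(68.25 − 60)^(-0.07551) = 288.1·8.25^(-0.07551) = 288.1·0.85270 = 245.664.
B = 255 by definition for t > 66.
Rounded: (249, 246, 255).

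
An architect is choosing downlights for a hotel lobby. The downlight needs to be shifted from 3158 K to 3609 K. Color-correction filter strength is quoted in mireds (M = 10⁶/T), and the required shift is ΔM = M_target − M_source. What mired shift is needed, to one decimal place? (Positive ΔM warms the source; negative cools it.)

-39.6 mireds

M_source = 10⁶/3158 = 316.656; M_target = 10⁶/3609 = 277.085.
ΔM = 277.085 − 316.656 = -39.571 → -39.6 mireds, a cooling shift.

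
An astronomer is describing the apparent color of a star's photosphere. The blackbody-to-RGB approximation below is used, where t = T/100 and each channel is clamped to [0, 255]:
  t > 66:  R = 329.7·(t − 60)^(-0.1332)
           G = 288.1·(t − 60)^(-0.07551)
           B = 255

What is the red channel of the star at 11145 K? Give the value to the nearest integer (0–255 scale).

t = 11145/100 = 111.45; the t > 66 branch applies.
R = 329.7·(111.45 − 60)^(-0.1332) = 329.7·51.45^(-0.1332) = 329.7·0.59162 = 195.057.
Rounded: 195.

195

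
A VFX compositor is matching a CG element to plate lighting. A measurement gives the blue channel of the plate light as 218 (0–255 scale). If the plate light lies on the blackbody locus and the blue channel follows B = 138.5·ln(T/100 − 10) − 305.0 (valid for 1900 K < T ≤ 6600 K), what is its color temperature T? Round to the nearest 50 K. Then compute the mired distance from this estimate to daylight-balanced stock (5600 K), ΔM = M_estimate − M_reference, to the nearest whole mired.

ln(t − 10) = (218 + 305.0) / 138.5 = 3.7762.
t − 10 = e^3.7762 = 43.649, so t = 53.649.
T = 100·t = 5365 K → 5350 K to the nearest 50 K.
M_estimate = 10⁶/5350 = 186.92; M_reference = 10⁶/5600 = 178.57.
ΔM = 186.92 − 178.57 = 8.34 → +8 mireds.

+8 mireds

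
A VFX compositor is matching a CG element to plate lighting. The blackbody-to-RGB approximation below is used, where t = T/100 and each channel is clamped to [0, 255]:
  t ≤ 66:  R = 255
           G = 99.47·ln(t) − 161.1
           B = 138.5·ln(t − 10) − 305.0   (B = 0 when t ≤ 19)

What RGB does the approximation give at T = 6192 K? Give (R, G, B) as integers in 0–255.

(255, 249, 242)

t = 6192/100 = 61.92; the t ≤ 66 branch applies.
R = 255 by definition for t ≤ 66.
G = 99.47·ln 61.92 − 161.1 = 99.47·4.1258 − 161.1 = 249.298.
B = 138.5·ln(61.92 − 10) − 305.0 = 138.5·ln 51.92 − 305.0 = 138.5·3.9497 − 305.0 = 242.034.
Rounded: (255, 249, 242).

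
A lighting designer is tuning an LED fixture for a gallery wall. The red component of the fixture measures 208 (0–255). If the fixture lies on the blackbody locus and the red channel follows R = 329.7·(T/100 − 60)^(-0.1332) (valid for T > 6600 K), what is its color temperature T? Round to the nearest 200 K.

9200 K

(t − 60)^(-0.1332) = 208/329.7 = 0.63088.
t − 60 = 0.63088^(1/-0.1332) = 0.63088^(-7.508) = 31.763, so t = 91.763.
T = 100·t = 9176 K → 9200 K to the nearest 200 K.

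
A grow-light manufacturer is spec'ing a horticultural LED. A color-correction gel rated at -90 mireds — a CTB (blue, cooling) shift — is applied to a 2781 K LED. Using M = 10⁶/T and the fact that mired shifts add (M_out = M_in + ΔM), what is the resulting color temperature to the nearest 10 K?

M_in = 10⁶/2781 = 359.58 mireds.
M_out = 359.58 + (-90) = 269.58 mireds.
T_out = 10⁶/269.58 = 3709.4 K → 3710 K.

3710 K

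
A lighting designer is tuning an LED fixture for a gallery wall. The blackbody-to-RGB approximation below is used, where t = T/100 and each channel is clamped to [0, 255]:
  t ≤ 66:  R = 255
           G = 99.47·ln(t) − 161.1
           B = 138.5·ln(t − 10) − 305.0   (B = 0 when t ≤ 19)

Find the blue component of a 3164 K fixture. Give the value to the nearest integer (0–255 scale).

121

t = 3164/100 = 31.64; the t ≤ 66 branch applies.
B = 138.5·ln(31.64 − 10) − 305.0 = 138.5·ln 21.64 − 305.0 = 138.5·3.0745 − 305.0 = 120.824.
Rounded: 121.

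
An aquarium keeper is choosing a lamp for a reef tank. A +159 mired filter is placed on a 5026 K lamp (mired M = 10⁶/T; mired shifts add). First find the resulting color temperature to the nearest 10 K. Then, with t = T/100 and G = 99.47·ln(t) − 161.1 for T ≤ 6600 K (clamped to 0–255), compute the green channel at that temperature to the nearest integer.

M_in = 10⁶/5026 = 198.97; M_out = 198.97 + (+159) = 357.97.
T_out = 10⁶/357.97 = 2793.6 K → 2790 K; t = 27.9.
G = 99.47·ln 27.9 − 161.1 = 99.47·3.3286 − 161.1 = 169.998.
Rounded: 170.

170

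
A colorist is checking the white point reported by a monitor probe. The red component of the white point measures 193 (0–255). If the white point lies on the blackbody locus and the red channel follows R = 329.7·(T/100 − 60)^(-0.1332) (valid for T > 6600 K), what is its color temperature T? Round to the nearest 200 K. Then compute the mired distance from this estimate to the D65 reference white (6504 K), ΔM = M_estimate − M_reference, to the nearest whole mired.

-68 mireds

(t − 60)^(-0.1332) = 193/329.7 = 0.58538.
t − 60 = 0.58538^(1/-0.1332) = 0.58538^(-7.508) = 55.713, so t = 115.713.
T = 100·t = 11571 K → 11600 K to the nearest 200 K.
M_estimate = 10⁶/11600 = 86.21; M_reference = 10⁶/6504 = 153.75.
ΔM = 86.21 − 153.75 = -67.54 → -68 mireds.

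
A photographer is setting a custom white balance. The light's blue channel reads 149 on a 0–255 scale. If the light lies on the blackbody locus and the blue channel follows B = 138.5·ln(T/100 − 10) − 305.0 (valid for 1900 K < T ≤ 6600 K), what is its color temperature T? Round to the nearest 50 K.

3650 K

ln(t − 10) = (149 + 305.0) / 138.5 = 3.2780.
t − 10 = e^3.2780 = 26.522, so t = 36.522.
T = 100·t = 3652 K → 3650 K to the nearest 50 K.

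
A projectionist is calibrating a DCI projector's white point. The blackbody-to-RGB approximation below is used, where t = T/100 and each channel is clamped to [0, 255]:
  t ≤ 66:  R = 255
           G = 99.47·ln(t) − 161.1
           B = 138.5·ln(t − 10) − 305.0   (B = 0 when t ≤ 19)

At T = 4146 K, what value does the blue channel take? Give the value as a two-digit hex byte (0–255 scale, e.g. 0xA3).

t = 4146/100 = 41.46; the t ≤ 66 branch applies.
B = 138.5·ln(41.46 − 10) − 305.0 = 138.5·ln 31.46 − 305.0 = 138.5·3.4487 − 305.0 = 172.647.
Rounded: 173; in hex, 0xAD.

0xAD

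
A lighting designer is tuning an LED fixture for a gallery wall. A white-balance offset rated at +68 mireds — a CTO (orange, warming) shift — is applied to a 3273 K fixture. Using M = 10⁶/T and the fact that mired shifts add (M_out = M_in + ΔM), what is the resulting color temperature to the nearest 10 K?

M_in = 10⁶/3273 = 305.53 mireds.
M_out = 305.53 + (+68) = 373.53 mireds.
T_out = 10⁶/373.53 = 2677.2 K → 2680 K.

2680 K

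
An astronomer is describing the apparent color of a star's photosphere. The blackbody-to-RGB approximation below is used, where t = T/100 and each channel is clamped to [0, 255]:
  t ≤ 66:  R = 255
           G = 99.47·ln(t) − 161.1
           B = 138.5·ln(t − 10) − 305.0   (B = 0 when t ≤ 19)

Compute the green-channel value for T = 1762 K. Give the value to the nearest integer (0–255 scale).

t = 1762/100 = 17.62; the t ≤ 66 branch applies.
G = 99.47·ln 17.62 − 161.1 = 99.47·2.8690 − 161.1 = 124.283.
Rounded: 124.

124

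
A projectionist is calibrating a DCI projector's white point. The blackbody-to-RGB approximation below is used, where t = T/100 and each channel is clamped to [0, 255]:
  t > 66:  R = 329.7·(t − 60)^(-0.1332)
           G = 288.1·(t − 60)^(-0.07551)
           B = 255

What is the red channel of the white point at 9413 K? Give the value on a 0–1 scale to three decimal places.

0.808

t = 9413/100 = 94.13; the t > 66 branch applies.
R = 329.7·(94.13 − 60)^(-0.1332) = 329.7·34.13^(-0.1332) = 329.7·0.62487 = 206.018.
On a 0–1 scale: 206.018/255 = 0.8079 → 0.808.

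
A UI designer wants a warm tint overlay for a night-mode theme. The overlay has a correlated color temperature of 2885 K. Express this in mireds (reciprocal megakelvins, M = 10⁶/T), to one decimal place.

M = 10⁶ / 2885 = 346.620 → 346.6 mireds.

346.6 mireds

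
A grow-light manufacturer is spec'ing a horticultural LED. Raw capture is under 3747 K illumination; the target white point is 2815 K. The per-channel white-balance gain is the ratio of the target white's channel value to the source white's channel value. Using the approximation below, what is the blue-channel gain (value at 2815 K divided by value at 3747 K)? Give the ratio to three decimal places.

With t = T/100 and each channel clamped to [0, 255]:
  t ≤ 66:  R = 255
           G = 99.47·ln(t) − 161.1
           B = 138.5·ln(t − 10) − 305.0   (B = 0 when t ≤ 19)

0.627

At 3747 K (t = 37.47):
  B = 138.5·ln(37.47 − 10) − 305.0 = 138.5·ln 27.47 − 305.0 = 138.5·3.3131 − 305.0 = 153.864.
At 2815 K (t = 28.15):
  B = 138.5·ln(28.15 − 10) − 305.0 = 138.5·ln 18.15 − 305.0 = 138.5·2.8987 − 305.0 = 96.466.
Gain = 96.466 / 153.864 = 0.6270 → 0.627.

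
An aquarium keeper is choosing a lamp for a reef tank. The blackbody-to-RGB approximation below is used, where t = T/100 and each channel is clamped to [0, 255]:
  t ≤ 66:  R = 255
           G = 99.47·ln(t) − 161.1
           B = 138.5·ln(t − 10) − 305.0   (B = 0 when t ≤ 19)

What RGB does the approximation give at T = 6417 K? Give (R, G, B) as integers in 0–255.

(255, 253, 248)

t = 6417/100 = 64.17; the t ≤ 66 branch applies.
R = 255 by definition for t ≤ 66.
G = 99.47·ln 64.17 − 161.1 = 99.47·4.1615 − 161.1 = 252.848.
B = 138.5·ln(64.17 − 10) − 305.0 = 138.5·ln 54.17 − 305.0 = 138.5·3.9921 − 305.0 = 247.910.
Rounded: (255, 253, 248).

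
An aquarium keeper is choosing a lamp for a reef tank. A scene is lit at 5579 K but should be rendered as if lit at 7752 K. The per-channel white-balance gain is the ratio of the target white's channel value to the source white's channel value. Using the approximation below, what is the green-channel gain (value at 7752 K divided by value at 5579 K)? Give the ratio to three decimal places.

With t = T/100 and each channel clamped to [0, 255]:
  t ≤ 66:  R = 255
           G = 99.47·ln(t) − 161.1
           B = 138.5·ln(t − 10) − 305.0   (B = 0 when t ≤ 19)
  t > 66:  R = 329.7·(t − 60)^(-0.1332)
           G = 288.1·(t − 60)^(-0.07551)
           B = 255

At 5579 K (t = 55.79):
  G = 99.47·ln 55.79 − 161.1 = 99.47·4.0216 − 161.1 = 238.928.
At 7752 K (t = 77.52):
  G = 288.1·(77.52 − 60)^(-0.07551) = 288.1·17.52^(-0.07551) = 288.1·0.80557 = 232.083.
Gain = 232.083 / 238.928 = 0.9714 → 0.971.

0.971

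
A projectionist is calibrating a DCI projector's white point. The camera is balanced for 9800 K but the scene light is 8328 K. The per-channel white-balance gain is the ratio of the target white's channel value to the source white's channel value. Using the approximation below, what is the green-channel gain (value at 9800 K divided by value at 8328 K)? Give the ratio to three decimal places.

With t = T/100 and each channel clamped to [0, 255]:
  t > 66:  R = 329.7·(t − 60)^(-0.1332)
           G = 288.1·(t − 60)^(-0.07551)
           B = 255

At 8328 K (t = 83.28):
  G = 288.1·(83.28 − 60)^(-0.07551) = 288.1·23.28^(-0.07551) = 288.1·0.78846 = 227.155.
At 9800 K (t = 98):
  G = 288.1·(98 − 60)^(-0.07551) = 288.1·38^(-0.07551) = 288.1·0.75982 = 218.904.
Gain = 218.904 / 227.155 = 0.9637 → 0.964.

0.964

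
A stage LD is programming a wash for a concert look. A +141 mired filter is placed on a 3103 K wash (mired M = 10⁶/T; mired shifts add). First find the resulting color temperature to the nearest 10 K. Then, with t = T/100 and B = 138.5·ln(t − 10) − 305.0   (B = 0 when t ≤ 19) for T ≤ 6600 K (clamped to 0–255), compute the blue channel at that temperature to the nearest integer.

34

M_in = 10⁶/3103 = 322.27; M_out = 322.27 + (+141) = 463.27.
T_out = 10⁶/463.27 = 2158.6 K → 2160 K; t = 21.6.
B = 138.5·ln(21.6 − 10) − 305.0 = 138.5·ln 11.6 − 305.0 = 138.5·2.4510 − 305.0 = 34.464.
Rounded: 34.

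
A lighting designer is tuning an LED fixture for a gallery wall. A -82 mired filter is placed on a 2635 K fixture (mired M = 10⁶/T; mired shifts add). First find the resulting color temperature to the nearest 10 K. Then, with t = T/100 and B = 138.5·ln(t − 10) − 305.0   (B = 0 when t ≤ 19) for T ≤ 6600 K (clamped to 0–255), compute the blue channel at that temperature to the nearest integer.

133

M_in = 10⁶/2635 = 379.51; M_out = 379.51 + (-82) = 297.51.
T_out = 10⁶/297.51 = 3361.3 K → 3360 K; t = 33.6.
B = 138.5·ln(33.6 − 10) − 305.0 = 138.5·ln 23.6 − 305.0 = 138.5·3.1612 − 305.0 = 132.833.
Rounded: 133.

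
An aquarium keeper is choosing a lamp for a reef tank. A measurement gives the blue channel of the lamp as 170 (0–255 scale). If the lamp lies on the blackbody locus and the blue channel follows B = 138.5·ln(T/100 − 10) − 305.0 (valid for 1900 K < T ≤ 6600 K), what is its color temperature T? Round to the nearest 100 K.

4100 K

ln(t − 10) = (170 + 305.0) / 138.5 = 3.4296.
t − 10 = e^3.4296 = 30.864, so t = 40.864.
T = 100·t = 4086 K → 4100 K to the nearest 100 K.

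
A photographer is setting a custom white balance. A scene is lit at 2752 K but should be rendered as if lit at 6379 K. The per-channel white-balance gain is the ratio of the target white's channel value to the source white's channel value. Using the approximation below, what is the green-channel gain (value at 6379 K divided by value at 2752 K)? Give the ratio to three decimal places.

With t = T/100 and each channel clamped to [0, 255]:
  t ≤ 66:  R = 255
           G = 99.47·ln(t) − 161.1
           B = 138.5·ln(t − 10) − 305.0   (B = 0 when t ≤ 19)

At 2752 K (t = 27.52):
  G = 99.47·ln 27.52 − 161.1 = 99.47·3.3149 − 161.1 = 168.634.
At 6379 K (t = 63.79):
  G = 99.47·ln 63.79 − 161.1 = 99.47·4.1556 − 161.1 = 252.257.
Gain = 252.257 / 168.634 = 1.4959 → 1.496.

1.496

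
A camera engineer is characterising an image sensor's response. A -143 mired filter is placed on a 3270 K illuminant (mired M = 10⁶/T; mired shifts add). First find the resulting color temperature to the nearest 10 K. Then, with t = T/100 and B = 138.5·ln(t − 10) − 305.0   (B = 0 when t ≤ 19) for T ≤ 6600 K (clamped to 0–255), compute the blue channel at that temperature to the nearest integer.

241

M_in = 10⁶/3270 = 305.81; M_out = 305.81 + (-143) = 162.81.
T_out = 10⁶/162.81 = 6142.1 K → 6140 K; t = 61.4.
B = 138.5·ln(61.4 − 10) − 305.0 = 138.5·ln 51.4 − 305.0 = 138.5·3.9396 − 305.0 = 240.640.
Rounded: 241.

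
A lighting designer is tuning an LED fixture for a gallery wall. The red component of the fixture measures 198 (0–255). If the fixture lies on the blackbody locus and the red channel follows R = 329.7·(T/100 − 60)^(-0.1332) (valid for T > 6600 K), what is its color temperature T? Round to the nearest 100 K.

(t − 60)^(-0.1332) = 198/329.7 = 0.60055.
t − 60 = 0.60055^(1/-0.1332) = 0.60055^(-7.508) = 45.980, so t = 105.980.
T = 100·t = 10598 K → 10600 K to the nearest 100 K.

10600 K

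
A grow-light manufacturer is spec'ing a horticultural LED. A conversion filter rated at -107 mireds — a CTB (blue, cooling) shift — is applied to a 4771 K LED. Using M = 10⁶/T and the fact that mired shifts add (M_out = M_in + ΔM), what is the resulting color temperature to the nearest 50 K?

M_in = 10⁶/4771 = 209.60 mireds.
M_out = 209.60 + (-107) = 102.60 mireds.
T_out = 10⁶/102.60 = 9746.6 K → 9750 K.

9750 K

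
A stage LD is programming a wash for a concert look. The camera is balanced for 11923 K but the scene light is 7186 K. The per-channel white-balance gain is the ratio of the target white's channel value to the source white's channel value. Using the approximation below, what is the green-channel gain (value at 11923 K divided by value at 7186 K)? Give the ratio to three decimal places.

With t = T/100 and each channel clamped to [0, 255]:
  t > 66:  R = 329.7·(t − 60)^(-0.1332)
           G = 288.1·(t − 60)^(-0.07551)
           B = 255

0.886

At 7186 K (t = 71.86):
  G = 288.1·(71.86 − 60)^(-0.07551) = 288.1·11.86^(-0.07551) = 288.1·0.82965 = 239.023.
At 11923 K (t = 119.23):
  G = 288.1·(119.23 − 60)^(-0.07551) = 288.1·59.23^(-0.07551) = 288.1·0.73478 = 211.689.
Gain = 211.689 / 239.023 = 0.8856 → 0.886.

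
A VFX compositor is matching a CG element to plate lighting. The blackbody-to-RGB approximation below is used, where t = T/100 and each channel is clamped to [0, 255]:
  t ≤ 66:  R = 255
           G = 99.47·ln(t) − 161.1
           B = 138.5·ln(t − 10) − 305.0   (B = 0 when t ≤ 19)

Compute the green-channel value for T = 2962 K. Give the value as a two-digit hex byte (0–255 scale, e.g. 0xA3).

0xB0

t = 2962/100 = 29.62; the t ≤ 66 branch applies.
G = 99.47·ln 29.62 − 161.1 = 99.47·3.3884 − 161.1 = 175.949.
Rounded: 176; in hex, 0xB0.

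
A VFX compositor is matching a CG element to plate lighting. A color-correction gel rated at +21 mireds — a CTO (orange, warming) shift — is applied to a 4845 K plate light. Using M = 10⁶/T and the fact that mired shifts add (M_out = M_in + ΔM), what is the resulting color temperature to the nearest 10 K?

M_in = 10⁶/4845 = 206.40 mireds.
M_out = 206.40 + (+21) = 227.40 mireds.
T_out = 10⁶/227.40 = 4397.6 K → 4400 K.

4400 K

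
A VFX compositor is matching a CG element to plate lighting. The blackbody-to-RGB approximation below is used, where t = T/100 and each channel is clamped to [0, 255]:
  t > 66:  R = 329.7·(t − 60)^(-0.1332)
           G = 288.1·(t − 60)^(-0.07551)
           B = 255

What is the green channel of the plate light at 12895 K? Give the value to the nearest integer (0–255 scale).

209

t = 12895/100 = 128.95; the t > 66 branch applies.
G = 288.1·(128.95 − 60)^(-0.07551) = 288.1·68.95^(-0.07551) = 288.1·0.72639 = 209.274.
Rounded: 209.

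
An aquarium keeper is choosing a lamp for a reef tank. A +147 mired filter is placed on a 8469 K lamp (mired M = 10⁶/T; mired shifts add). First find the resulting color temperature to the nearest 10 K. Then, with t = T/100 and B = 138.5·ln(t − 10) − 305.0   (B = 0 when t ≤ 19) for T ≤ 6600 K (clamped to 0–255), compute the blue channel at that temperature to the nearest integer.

155

M_in = 10⁶/8469 = 118.08; M_out = 118.08 + (+147) = 265.08.
T_out = 10⁶/265.08 = 3772.5 K → 3770 K; t = 37.7.
B = 138.5·ln(37.7 − 10) − 305.0 = 138.5·ln 27.7 − 305.0 = 138.5·3.3214 − 305.0 = 155.018.
Rounded: 155.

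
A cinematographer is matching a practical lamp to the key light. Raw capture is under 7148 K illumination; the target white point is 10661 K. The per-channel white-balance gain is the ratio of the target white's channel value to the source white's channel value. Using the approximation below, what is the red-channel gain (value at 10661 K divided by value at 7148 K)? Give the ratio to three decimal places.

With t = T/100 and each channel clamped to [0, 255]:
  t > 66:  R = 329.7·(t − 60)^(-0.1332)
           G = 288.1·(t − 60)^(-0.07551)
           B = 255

At 7148 K (t = 71.48):
  R = 329.7·(71.48 − 60)^(-0.1332) = 329.7·11.48^(-0.1332) = 329.7·0.72246 = 238.196.
At 10661 K (t = 106.61):
  R = 329.7·(106.61 − 60)^(-0.1332) = 329.7·46.61^(-0.1332) = 329.7·0.59946 = 197.641.
Gain = 197.641 / 238.196 = 0.8297 → 0.830.

0.830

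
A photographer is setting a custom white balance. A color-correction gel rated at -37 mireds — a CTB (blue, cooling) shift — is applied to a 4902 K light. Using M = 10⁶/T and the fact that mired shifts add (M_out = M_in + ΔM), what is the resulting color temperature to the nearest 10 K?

M_in = 10⁶/4902 = 204.00 mireds.
M_out = 204.00 + (-37) = 167.00 mireds.
T_out = 10⁶/167.00 = 5988.1 K → 5990 K.

5990 K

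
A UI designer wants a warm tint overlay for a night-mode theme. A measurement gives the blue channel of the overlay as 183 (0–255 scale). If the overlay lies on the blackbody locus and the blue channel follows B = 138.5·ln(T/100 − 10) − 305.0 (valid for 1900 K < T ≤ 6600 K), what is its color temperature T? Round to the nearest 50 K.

ln(t − 10) = (183 + 305.0) / 138.5 = 3.5235.
t − 10 = e^3.5235 = 33.902, so t = 43.902.
T = 100·t = 4390 K → 4400 K to the nearest 50 K.

4400 K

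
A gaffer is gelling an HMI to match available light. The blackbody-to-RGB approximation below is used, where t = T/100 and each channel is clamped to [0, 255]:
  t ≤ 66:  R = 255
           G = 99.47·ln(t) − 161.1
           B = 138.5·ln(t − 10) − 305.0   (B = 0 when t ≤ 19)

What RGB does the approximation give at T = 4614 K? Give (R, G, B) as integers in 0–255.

t = 4614/100 = 46.14; the t ≤ 66 branch applies.
R = 255 by definition for t ≤ 66.
G = 99.47·ln 46.14 − 161.1 = 99.47·3.8317 − 161.1 = 220.037.
B = 138.5·ln(46.14 − 10) − 305.0 = 138.5·ln 36.14 − 305.0 = 138.5·3.5874 − 305.0 = 191.855.
Rounded: (255, 220, 192).

(255, 220, 192)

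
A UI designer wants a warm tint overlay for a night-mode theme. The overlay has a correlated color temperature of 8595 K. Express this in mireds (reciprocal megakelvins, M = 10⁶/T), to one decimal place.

M = 10⁶ / 8595 = 116.347 → 116.3 mireds.

116.3 mireds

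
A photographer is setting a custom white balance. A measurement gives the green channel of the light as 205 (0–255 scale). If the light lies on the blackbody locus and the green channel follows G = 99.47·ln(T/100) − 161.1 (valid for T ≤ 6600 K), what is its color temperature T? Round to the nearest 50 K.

3950 K

ln t = (205 + 161.1) / 99.47 = 3.6805.
t = e^3.6805 = 39.666.
T = 100·t = 3967 K → 3950 K to the nearest 50 K.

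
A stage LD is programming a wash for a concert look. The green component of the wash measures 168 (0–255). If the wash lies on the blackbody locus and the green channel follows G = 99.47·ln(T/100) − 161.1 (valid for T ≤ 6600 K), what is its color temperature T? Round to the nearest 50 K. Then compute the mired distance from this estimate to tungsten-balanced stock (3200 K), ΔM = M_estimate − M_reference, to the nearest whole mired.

+51 mireds

ln t = (168 + 161.1) / 99.47 = 3.3085.
t = e^3.3085 = 27.345.
T = 100·t = 2735 K → 2750 K to the nearest 50 K.
M_estimate = 10⁶/2750 = 363.64; M_reference = 10⁶/3200 = 312.50.
ΔM = 363.64 − 312.50 = 51.14 → +51 mireds.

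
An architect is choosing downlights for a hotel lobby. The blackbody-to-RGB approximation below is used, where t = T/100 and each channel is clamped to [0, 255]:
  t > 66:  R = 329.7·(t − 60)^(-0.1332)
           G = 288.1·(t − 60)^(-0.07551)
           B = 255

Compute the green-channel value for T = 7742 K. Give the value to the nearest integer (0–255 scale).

t = 7742/100 = 77.42; the t > 66 branch applies.
G = 288.1·(77.42 − 60)^(-0.07551) = 288.1·17.42^(-0.07551) = 288.1·0.80591 = 232.184.
Rounded: 232.

232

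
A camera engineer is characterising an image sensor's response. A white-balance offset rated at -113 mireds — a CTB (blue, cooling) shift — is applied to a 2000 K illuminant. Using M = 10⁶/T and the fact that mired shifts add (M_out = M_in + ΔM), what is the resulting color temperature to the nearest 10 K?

2580 K

M_in = 10⁶/2000 = 500.00 mireds.
M_out = 500.00 + (-113) = 387.00 mireds.
T_out = 10⁶/387.00 = 2584.0 K → 2580 K.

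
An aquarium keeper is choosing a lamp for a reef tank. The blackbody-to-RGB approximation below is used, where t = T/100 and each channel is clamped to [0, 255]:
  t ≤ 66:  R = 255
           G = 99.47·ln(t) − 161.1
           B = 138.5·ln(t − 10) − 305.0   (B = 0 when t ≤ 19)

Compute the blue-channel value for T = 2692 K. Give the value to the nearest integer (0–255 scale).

87

t = 2692/100 = 26.92; the t ≤ 66 branch applies.
B = 138.5·ln(26.92 − 10) − 305.0 = 138.5·ln 16.92 − 305.0 = 138.5·2.8285 − 305.0 = 86.747.
Rounded: 87.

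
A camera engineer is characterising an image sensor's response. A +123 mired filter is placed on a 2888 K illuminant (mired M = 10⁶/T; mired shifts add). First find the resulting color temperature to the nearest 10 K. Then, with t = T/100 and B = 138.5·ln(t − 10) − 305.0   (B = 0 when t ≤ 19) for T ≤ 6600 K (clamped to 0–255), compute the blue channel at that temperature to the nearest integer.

31

M_in = 10⁶/2888 = 346.26; M_out = 346.26 + (+123) = 469.26.
T_out = 10⁶/469.26 = 2131.0 K → 2130 K; t = 21.3.
B = 138.5·ln(21.3 − 10) − 305.0 = 138.5·ln 11.3 − 305.0 = 138.5·2.4248 − 305.0 = 30.835.
Rounded: 31.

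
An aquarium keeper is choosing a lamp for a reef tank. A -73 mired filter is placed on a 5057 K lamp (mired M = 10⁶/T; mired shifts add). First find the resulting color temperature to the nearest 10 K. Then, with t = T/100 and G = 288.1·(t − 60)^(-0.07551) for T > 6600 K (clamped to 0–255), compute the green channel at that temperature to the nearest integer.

230

M_in = 10⁶/5057 = 197.75; M_out = 197.75 + (-73) = 124.75.
T_out = 10⁶/124.75 = 8016.3 K → 8020 K; t = 80.2.
G = 288.1·(80.2 − 60)^(-0.07551) = 288.1·20.2^(-0.07551) = 288.1·0.79695 = 229.602.
Rounded: 230.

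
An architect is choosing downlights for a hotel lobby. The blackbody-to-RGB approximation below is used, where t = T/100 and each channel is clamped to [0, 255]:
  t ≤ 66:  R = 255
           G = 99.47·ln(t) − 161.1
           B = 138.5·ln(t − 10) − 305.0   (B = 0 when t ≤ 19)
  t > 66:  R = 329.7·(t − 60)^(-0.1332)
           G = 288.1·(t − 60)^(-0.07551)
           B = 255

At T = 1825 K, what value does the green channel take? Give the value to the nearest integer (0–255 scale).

t = 1825/100 = 18.25; the t ≤ 66 branch applies.
G = 99.47·ln 18.25 − 161.1 = 99.47·2.9042 − 161.1 = 127.777.
Rounded: 128.

128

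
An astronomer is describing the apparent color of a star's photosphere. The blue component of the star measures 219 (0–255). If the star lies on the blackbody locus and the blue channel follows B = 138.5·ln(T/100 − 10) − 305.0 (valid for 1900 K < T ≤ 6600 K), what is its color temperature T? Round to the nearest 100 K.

ln(t − 10) = (219 + 305.0) / 138.5 = 3.7834.
t − 10 = e^3.7834 = 43.965, so t = 53.965.
T = 100·t = 5396 K → 5400 K to the nearest 100 K.

5400 K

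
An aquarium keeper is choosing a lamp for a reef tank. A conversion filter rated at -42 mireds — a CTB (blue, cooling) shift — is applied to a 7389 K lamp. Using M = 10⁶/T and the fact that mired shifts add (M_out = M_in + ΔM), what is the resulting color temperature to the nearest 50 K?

10700 K

M_in = 10⁶/7389 = 135.34 mireds.
M_out = 135.34 + (-42) = 93.34 mireds.
T_out = 10⁶/93.34 = 10713.9 K → 10700 K.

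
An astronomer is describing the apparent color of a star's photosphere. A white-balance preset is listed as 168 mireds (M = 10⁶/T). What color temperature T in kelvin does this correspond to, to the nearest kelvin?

5952 K

T = 10⁶ / 168 = 5952.38 K → 5952 K.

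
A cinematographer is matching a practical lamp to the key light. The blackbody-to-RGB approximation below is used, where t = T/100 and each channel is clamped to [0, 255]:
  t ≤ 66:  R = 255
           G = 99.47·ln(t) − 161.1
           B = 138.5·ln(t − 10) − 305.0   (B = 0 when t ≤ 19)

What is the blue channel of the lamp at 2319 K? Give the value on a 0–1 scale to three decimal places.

0.205

t = 2319/100 = 23.19; the t ≤ 66 branch applies.
B = 138.5·ln(23.19 − 10) − 305.0 = 138.5·ln 13.19 − 305.0 = 138.5·2.5795 − 305.0 = 52.255.
On a 0–1 scale: 52.255/255 = 0.2049 → 0.205.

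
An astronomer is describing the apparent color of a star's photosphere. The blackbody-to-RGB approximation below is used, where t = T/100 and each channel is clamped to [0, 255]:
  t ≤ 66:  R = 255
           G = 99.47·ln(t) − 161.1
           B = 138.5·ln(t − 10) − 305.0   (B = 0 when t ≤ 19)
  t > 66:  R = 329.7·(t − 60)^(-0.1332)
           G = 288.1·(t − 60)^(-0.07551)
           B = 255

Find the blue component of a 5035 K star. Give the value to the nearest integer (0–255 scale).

t = 5035/100 = 50.35; the t ≤ 66 branch applies.
B = 138.5·ln(50.35 − 10) − 305.0 = 138.5·ln 40.35 − 305.0 = 138.5·3.6976 − 305.0 = 207.116.
Rounded: 207.

207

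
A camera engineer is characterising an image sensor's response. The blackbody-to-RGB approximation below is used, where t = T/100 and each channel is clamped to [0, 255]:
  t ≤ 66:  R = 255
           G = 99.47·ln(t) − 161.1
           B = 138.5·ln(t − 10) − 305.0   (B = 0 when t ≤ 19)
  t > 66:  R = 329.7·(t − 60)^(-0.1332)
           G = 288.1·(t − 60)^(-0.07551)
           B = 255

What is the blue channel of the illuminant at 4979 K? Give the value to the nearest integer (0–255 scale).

t = 4979/100 = 49.79; the t ≤ 66 branch applies.
B = 138.5·ln(49.79 − 10) − 305.0 = 138.5·ln 39.79 − 305.0 = 138.5·3.6836 − 305.0 = 205.181.
Rounded: 205.

205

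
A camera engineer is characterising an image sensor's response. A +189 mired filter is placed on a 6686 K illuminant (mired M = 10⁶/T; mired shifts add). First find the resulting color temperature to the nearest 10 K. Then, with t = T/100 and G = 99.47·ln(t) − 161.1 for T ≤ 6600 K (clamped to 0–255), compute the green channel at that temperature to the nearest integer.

M_in = 10⁶/6686 = 149.57; M_out = 149.57 + (+189) = 338.57.
T_out = 10⁶/338.57 = 2953.6 K → 2950 K; t = 29.5.
G = 99.47·ln 29.5 − 161.1 = 99.47·3.3844 − 161.1 = 175.545.
Rounded: 176.

176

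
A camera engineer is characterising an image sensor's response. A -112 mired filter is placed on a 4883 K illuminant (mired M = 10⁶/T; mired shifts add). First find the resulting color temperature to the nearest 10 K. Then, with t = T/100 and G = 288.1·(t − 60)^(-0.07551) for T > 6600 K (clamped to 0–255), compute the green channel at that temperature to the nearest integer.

M_in = 10⁶/4883 = 204.79; M_out = 204.79 + (-112) = 92.79.
T_out = 10⁶/92.79 = 10776.8 K → 10780 K; t = 107.8.
G = 288.1·(107.8 − 60)^(-0.07551) = 288.1·47.8^(-0.07551) = 288.1·0.74677 = 215.144.
Rounded: 215.

215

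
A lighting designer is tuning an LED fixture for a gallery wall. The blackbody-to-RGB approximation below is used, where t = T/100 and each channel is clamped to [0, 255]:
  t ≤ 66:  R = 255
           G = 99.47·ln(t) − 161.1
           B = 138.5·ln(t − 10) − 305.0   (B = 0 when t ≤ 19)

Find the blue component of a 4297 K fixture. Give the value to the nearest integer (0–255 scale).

t = 4297/100 = 42.97; the t ≤ 66 branch applies.
B = 138.5·ln(42.97 − 10) − 305.0 = 138.5·ln 32.97 − 305.0 = 138.5·3.4956 − 305.0 = 179.140.
Rounded: 179.

179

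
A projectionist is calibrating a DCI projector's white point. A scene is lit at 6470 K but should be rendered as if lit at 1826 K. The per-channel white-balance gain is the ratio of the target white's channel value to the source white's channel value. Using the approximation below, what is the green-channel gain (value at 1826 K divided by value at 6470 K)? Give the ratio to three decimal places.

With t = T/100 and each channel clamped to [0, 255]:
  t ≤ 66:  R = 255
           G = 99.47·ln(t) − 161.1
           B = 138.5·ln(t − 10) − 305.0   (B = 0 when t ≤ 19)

0.504

At 6470 K (t = 64.7):
  G = 99.47·ln 64.7 − 161.1 = 99.47·4.1698 − 161.1 = 253.666.
At 1826 K (t = 18.26):
  G = 99.47·ln 18.26 − 161.1 = 99.47·2.9047 − 161.1 = 127.832.
Gain = 127.832 / 253.666 = 0.5039 → 0.504.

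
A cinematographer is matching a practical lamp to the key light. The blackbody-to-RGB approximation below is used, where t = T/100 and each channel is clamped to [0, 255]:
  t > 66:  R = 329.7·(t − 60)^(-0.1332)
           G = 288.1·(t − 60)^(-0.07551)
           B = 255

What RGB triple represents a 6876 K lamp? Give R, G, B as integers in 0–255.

R=247, G=245, B=255

t = 6876/100 = 68.76; the t > 66 branch applies.
R = 329.7·(68.76 − 60)^(-0.1332) = 329.7·8.76^(-0.1332) = 329.7·0.74896 = 246.932.
G = 288.1·(68.76 − 60)^(-0.07551) = 288.1·8.76^(-0.07551) = 288.1·0.84885 = 244.554.
B = 255 by definition for t > 66.
Rounded: (247, 245, 255).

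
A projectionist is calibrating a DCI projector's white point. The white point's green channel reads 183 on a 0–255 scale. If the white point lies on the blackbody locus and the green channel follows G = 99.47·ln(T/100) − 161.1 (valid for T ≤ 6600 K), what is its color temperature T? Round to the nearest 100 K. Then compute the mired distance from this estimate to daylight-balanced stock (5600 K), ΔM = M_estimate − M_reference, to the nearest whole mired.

ln t = (183 + 161.1) / 99.47 = 3.4593.
t = e^3.4593 = 31.796.
T = 100·t = 3180 K → 3200 K to the nearest 100 K.
M_estimate = 10⁶/3200 = 312.50; M_reference = 10⁶/5600 = 178.57.
ΔM = 312.50 − 178.57 = 133.93 → +134 mireds.

+134 mireds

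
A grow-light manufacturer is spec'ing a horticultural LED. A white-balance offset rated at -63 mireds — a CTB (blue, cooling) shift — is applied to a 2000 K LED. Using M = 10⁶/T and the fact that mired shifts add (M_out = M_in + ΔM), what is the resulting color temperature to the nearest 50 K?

2300 K

M_in = 10⁶/2000 = 500.00 mireds.
M_out = 500.00 + (-63) = 437.00 mireds.
T_out = 10⁶/437.00 = 2288.3 K → 2300 K.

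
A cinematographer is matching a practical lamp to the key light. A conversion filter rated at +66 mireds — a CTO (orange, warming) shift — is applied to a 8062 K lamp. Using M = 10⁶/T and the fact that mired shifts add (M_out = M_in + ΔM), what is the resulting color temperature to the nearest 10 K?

5260 K

M_in = 10⁶/8062 = 124.04 mireds.
M_out = 124.04 + (+66) = 190.04 mireds.
T_out = 10⁶/190.04 = 5262.1 K → 5260 K.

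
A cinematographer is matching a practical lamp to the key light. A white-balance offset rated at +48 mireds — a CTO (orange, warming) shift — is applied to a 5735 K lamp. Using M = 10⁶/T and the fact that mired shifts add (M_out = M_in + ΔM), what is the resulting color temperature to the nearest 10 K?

4500 K

M_in = 10⁶/5735 = 174.37 mireds.
M_out = 174.37 + (+48) = 222.37 mireds.
T_out = 10⁶/222.37 = 4497.1 K → 4500 K.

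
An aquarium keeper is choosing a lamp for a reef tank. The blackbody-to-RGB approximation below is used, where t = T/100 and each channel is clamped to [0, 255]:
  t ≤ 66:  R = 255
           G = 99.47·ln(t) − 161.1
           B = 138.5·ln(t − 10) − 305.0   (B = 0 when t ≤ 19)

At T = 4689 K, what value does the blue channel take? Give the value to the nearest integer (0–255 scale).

195

t = 4689/100 = 46.89; the t ≤ 66 branch applies.
B = 138.5·ln(46.89 − 10) − 305.0 = 138.5·ln 36.89 − 305.0 = 138.5·3.6079 − 305.0 = 194.700.
Rounded: 195.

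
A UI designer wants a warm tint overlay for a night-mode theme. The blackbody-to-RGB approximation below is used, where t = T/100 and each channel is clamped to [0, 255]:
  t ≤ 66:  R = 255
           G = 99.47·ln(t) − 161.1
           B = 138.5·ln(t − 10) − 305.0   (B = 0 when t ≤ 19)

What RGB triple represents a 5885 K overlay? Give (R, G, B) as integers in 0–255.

(255, 244, 234)

t = 5885/100 = 58.85; the t ≤ 66 branch applies.
R = 255 by definition for t ≤ 66.
G = 99.47·ln 58.85 − 161.1 = 99.47·4.0750 − 161.1 = 244.239.
B = 138.5·ln(58.85 − 10) − 305.0 = 138.5·ln 48.85 − 305.0 = 138.5·3.8888 − 305.0 = 233.592.
Rounded: (255, 244, 234).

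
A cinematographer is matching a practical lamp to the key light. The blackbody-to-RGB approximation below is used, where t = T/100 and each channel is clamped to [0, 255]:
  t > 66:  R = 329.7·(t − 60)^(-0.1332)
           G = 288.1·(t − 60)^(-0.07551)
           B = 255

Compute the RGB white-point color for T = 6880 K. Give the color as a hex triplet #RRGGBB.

t = 6880/100 = 68.8; the t > 66 branch applies.
R = 329.7·(68.8 − 60)^(-0.1332) = 329.7·8.8^(-0.1332) = 329.7·0.74851 = 246.782.
G = 288.1·(68.8 − 60)^(-0.07551) = 288.1·8.8^(-0.07551) = 288.1·0.84856 = 244.470.
B = 255 by definition for t > 66.
Rounded: (247, 244, 255).
In hex: #F7F4FF.

#F7F4FF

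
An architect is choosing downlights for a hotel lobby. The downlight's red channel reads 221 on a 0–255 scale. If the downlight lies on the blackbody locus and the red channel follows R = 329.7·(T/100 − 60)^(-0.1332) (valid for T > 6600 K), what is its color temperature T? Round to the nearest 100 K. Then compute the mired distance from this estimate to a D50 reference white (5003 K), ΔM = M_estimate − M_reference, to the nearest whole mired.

-75 mireds

(t − 60)^(-0.1332) = 221/329.7 = 0.67031.
t − 60 = 0.67031^(1/-0.1332) = 0.67031^(-7.508) = 20.149, so t = 80.149.
T = 100·t = 8015 K → 8000 K to the nearest 100 K.
M_estimate = 10⁶/8000 = 125.00; M_reference = 10⁶/5003 = 199.88.
ΔM = 125.00 − 199.88 = -74.88 → -75 mireds.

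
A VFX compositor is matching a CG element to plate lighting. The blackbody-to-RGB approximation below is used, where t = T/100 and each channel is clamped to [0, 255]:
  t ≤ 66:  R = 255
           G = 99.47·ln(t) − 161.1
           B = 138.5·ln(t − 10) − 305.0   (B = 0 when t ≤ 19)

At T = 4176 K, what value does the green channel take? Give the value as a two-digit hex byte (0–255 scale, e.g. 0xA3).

t = 4176/100 = 41.76; the t ≤ 66 branch applies.
G = 99.47·ln 41.76 − 161.1 = 99.47·3.7319 − 161.1 = 210.116.
Rounded: 210; in hex, 0xD2.

0xD2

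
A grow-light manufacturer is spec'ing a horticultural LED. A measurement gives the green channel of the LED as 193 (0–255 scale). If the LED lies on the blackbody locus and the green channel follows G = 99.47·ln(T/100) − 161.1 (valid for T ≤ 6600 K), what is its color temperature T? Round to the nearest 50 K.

3500 K

ln t = (193 + 161.1) / 99.47 = 3.5599.
t = e^3.5599 = 35.159.
T = 100·t = 3516 K → 3500 K to the nearest 50 K.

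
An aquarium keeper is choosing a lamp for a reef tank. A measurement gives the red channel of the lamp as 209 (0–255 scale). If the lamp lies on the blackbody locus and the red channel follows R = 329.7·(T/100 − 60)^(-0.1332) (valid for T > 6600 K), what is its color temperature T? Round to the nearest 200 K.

9000 K

(t − 60)^(-0.1332) = 209/329.7 = 0.63391.
t − 60 = 0.63391^(1/-0.1332) = 0.63391^(-7.508) = 30.639, so t = 90.639.
T = 100·t = 9064 K → 9000 K to the nearest 200 K.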